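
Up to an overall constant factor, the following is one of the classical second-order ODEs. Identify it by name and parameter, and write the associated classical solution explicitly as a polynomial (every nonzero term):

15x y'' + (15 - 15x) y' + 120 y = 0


All three coefficients share the factor 15; dividing through by 15 gives  x y'' + (1 - x) y' + 8 y = 0.
This matches the Laguerre equation x y'' + (1 - x) y' + n y = 0 with n = 8; the polynomial solution is L_8(x).
With y = sum_k a_k x^k, matching x^k gives (k+1)k a_{k+1} + (k+1) a_{k+1} - k a_k + n a_k = 0, i.e. (k+1)^2 a_{k+1} = (k - n) a_k = (k - 8) a_k. The right side vanishes at k = 8, so the series terminates at degree 8.
Standard normalization L_n(0) = 1 gives a_0 = 1. Work upward with a_{k+1} = (k - 8) a_k / (k+1)^2:
  a_1 = (0 - 8)(1) / 1^2 = -8/1 = -8
  a_2 = (1 - 8)(-8) / 2^2 = 56/4 = 14
  a_3 = (2 - 8)(14) / 3^2 = -84/9 = -28/3
  a_4 = (3 - 8)(-28/3) / 4^2 = (140/3)/16 = 35/12
  a_5 = (4 - 8)(35/12) / 5^2 = (-35/3)/25 = -7/15
  a_6 = (5 - 8)(-7/15) / 6^2 = (7/5)/36 = 7/180
  a_7 = (6 - 8)(7/180) / 7^2 = (-7/90)/49 = -1/630
  a_8 = (7 - 8)(-1/630) / 8^2 = (1/630)/64 = 1/40320
Hence L_8(x) = x^8/40320 - x^7/630 + 7 x^6/180 - 7 x^5/15 + 35 x^4/12 - 28 x^3/3 + 14 x^2 - 8 x + 1.

L_8(x); series = x^8/40320 - x^7/630 + 7 x^6/180 - 7 x^5/15 + 35 x^4/12 - 28 x^3/3 + 14 x^2 - 8 x + 1


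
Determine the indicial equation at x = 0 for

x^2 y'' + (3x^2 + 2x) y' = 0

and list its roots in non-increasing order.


Divide by x^2 to reach normal form y'' + P_1(x) y' + P_2(x) y = 0 with P_1(x) = 3 + 2/x and P_2(x) = 0.
x = 0 is a singular point because the y'-coefficient 3 + 2/x has a pole at x = 0.
It is a regular singular point because x P_1(x) = p(x) = 3x + 2 and x^2 P_2(x) = q(x) = 0 are polynomials, hence analytic at x = 0.
p(0) = 2,  q(0) = 0.
Indicial equation: r(r-1) + p(0) r + q(0) = 0, i.e. r^2 + (p(0) - 1) r + q(0) = 0, i.e. r^2 + 1 r = 0.
Discriminant: (1)^2 - 4(0) = 1, so r = (-1 ± 1)/2.
Solving: r_1 = 0, r_2 = -1.

indicial: r^2 + 1 r = 0; roots r_1 = 0, r_2 = -1


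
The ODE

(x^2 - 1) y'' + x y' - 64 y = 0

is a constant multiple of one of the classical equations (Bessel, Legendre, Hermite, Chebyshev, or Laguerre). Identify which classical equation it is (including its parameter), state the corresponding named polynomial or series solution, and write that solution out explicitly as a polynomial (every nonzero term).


All three coefficients share the factor -1; dividing through by -1 gives  (1 - x^2) y'' - x y' + 64 y = 0.
This matches the Chebyshev equation (1 - x^2) y'' - x y' + n^2 y = 0 (note the -x y' term, not -2x y') with n^2 = 64, so n = 8; the polynomial solution is T_8(x).
With y = sum_k a_k x^k, matching x^k gives (k+2)(k+1) a_{k+2} = (k^2 - n^2) a_k = (k - 8)(k + 8) a_k. The right side vanishes at k = 8, so the series with the parity of 8 terminates at degree 8.
Standard normalization: leading coefficient of T_n is 2^(n-1), so a_8 = 2^7 = 128. Work downward with a_k = (k+1)(k+2) a_{k+2} / ((k - 8)(k + 8)):
  a_6 = (7)(8)(128) / ((6 - 8)(6 + 8)) = 7168/(-28) = -256
  a_4 = (5)(6)(-256) / ((4 - 8)(4 + 8)) = -7680/(-48) = 160
  a_2 = (3)(4)(160) / ((2 - 8)(2 + 8)) = 1920/(-60) = -32
  a_0 = (1)(2)(-32) / ((0 - 8)(0 + 8)) = -64/(-64) = 1
Hence T_8(x) = 128 x^8 - 256 x^6 + 160 x^4 - 32 x^2 + 1.

T_8(x); series = 128 x^8 - 256 x^6 + 160 x^4 - 32 x^2 + 1


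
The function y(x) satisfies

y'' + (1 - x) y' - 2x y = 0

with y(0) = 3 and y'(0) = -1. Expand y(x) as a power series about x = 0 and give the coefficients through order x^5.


Ansatz: y(x) = sum_{n>=0} a_n x^n, so y'(x) = sum_{n>=1} n a_n x^(n-1) and y''(x) = sum_{n>=2} n(n-1) a_n x^(n-2).
Substitute into P(x) y'' + Q(x) y' + R(x) y = 0 with P(x) = 1, Q(x) = 1 - x, R(x) = -2x, and match powers of x.
Initial conditions: a_0 = 3, a_1 = -1.
Setting the coefficient of each power of x to zero and solving order by order (substituting the coefficients already found):
  x^0: 2 a_2 + a_1 = 0  ->  2 a_2 = -a_1 = 1  ->  a_2 = 1/2
  x^1: 6 a_3 + 2 a_2 - a_1 - 2 a_0 = 0  ->  6 a_3 = -2 a_2 + a_1 + 2 a_0 = 4  ->  a_3 = 2/3
  x^2: 12 a_4 + 3 a_3 - 2 a_2 - 2 a_1 = 0  ->  12 a_4 = -3 a_3 + 2 a_2 + 2 a_1 = -3  ->  a_4 = -1/4
  x^3: 20 a_5 + 4 a_4 - 3 a_3 - 2 a_2 = 0  ->  20 a_5 = -4 a_4 + 3 a_3 + 2 a_2 = 4  ->  a_5 = 1/5
Truncated series: y(x) = 3 - x + (1/2) x^2 + (2/3) x^3 - (1/4) x^4 + (1/5) x^5 + O(x^6).

a_0 = 3; a_1 = -1; a_2 = 1/2; a_3 = 2/3; a_4 = -1/4; a_5 = 1/5


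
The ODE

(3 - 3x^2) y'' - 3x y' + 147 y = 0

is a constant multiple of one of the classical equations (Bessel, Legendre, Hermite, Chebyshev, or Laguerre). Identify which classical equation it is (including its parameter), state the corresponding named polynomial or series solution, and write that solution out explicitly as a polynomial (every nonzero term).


All three coefficients share the factor 3; dividing through by 3 gives  (1 - x^2) y'' - x y' + 49 y = 0.
This matches the Chebyshev equation (1 - x^2) y'' - x y' + n^2 y = 0 (note the -x y' term, not -2x y') with n^2 = 49, so n = 7; the polynomial solution is T_7(x).
With y = sum_k a_k x^k, matching x^k gives (k+2)(k+1) a_{k+2} = (k^2 - n^2) a_k = (k - 7)(k + 7) a_k. The right side vanishes at k = 7, so the series with the parity of 7 terminates at degree 7.
Standard normalization: leading coefficient of T_n is 2^(n-1), so a_7 = 2^6 = 64. Work downward with a_k = (k+1)(k+2) a_{k+2} / ((k - 7)(k + 7)):
  a_5 = (6)(7)(64) / ((5 - 7)(5 + 7)) = 2688/(-24) = -112
  a_3 = (4)(5)(-112) / ((3 - 7)(3 + 7)) = -2240/(-40) = 56
  a_1 = (2)(3)(56) / ((1 - 7)(1 + 7)) = 336/(-48) = -7
Hence T_7(x) = 64 x^7 - 112 x^5 + 56 x^3 - 7 x.

T_7(x); series = 64 x^7 - 112 x^5 + 56 x^3 - 7 x


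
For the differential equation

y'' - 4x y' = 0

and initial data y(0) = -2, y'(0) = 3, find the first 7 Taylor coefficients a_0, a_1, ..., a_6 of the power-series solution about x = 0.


Ansatz: y(x) = sum_{n>=0} a_n x^n, so y'(x) = sum_{n>=1} n a_n x^(n-1) and y''(x) = sum_{n>=2} n(n-1) a_n x^(n-2).
Substitute into P(x) y'' + Q(x) y' + R(x) y = 0 with P(x) = 1, Q(x) = -4x, R(x) = 0, and match powers of x.
Initial conditions: a_0 = -2, a_1 = 3.
Setting the coefficient of each power of x to zero and solving order by order (substituting the coefficients already found):
  x^0: 2 a_2 = 0  ->  a_2 = 0
  x^1: 6 a_3 - 4 a_1 = 0  ->  6 a_3 = 4 a_1 = 12  ->  a_3 = 2
  x^2: 12 a_4 - 8 a_2 = 0  ->  12 a_4 = 8 a_2 = 0  ->  a_4 = 0
  x^3: 20 a_5 - 12 a_3 = 0  ->  20 a_5 = 12 a_3 = 24  ->  a_5 = 6/5
  x^4: 30 a_6 - 16 a_4 = 0  ->  30 a_6 = 16 a_4 = 0  ->  a_6 = 0
Truncated series: y(x) = -2 + 3 x + 2 x^3 + (6/5) x^5 + O(x^7).

a_0 = -2; a_1 = 3; a_2 = 0; a_3 = 2; a_4 = 0; a_5 = 6/5; a_6 = 0


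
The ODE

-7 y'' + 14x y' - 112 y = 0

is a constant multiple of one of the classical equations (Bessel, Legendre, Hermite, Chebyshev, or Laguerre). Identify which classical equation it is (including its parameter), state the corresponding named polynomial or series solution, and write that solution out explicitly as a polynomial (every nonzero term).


All three coefficients share the factor -7; dividing through by -7 gives  y'' - 2x y' + 16 y = 0.
This matches the Hermite equation y'' - 2x y' + 2n y = 0 with 2n = 16, so n = 8; the polynomial solution is H_8(x).
With y = sum_k a_k x^k, matching x^k gives (k+2)(k+1) a_{k+2} = 2(k - n) a_k = 2(k - 8) a_k. The right side vanishes at k = 8, so the series with the parity of 8 terminates at degree 8.
Standard normalization: leading coefficient of H_n is 2^n, so a_8 = 2^8 = 256. Work downward with a_k = (k+1)(k+2) a_{k+2} / (2(k - n)):
  a_6 = (7)(8)(256) / (2(6 - 8)) = 14336/(-4) = -3584
  a_4 = (5)(6)(-3584) / (2(4 - 8)) = -107520/(-8) = 13440
  a_2 = (3)(4)(13440) / (2(2 - 8)) = 161280/(-12) = -13440
  a_0 = (1)(2)(-13440) / (2(0 - 8)) = -26880/(-16) = 1680
Hence H_8(x) = 256 x^8 - 3584 x^6 + 13440 x^4 - 13440 x^2 + 1680.

H_8(x); series = 256 x^8 - 3584 x^6 + 13440 x^4 - 13440 x^2 + 1680


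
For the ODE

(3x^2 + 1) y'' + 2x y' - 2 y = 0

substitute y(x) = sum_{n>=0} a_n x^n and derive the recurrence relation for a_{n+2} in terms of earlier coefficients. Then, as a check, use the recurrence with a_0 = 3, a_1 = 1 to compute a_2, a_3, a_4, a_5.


Substitute y = sum_n a_n x^n.
(1 + 3 x^2) y'' contributes (n+2)(n+1) a_{n+2} + 3 n(n-1) a_n at x^n.
2 x y'(x) contributes 2 n a_n at x^n.
-2 y(x) contributes -2 a_n at x^n.
Matching x^n: (n+2)(n+1) a_{n+2} + (3 n(n-1) + 2 n - 2) a_n = 0.
Thus a_{n+2} = (-3 n(n-1) - 2 n + 2) / ((n+1)(n+2)) * a_n.

Check with a_0 = 3, a_1 = 1 (apply the recurrence for n = 0, 1, 2, 3): a_0 = 3, a_1 = 1, a_2 = 3, a_3 = 0, a_4 = -2, a_5 = 0.

a_(n+2) = (-3 n(n-1) - 2 n + 2) / ((n+1)(n+2)) * a_n; check: a_0 = 3, a_1 = 1, a_2 = 3, a_3 = 0, a_4 = -2, a_5 = 0


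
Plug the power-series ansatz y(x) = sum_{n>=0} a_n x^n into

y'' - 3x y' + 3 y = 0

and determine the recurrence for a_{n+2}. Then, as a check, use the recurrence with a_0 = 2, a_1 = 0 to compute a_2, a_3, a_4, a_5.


Substitute y = sum_n a_n x^n.
y''(x) has coefficient (n+2)(n+1) a_{n+2} at x^n;
-3 x y'(x) has coefficient -3 n a_n at x^n (shift);
3 y(x) has coefficient 3 a_n at x^n.
Matching x^n: (n+2)(n+1) a_{n+2} + (-3n + 3) a_n = 0.
Thus a_{n+2} = (3n - 3) / ((n+1)(n+2)) * a_n.

Check with a_0 = 2, a_1 = 0 (apply the recurrence for n = 0, 1, 2, 3): a_0 = 2, a_1 = 0, a_2 = -3, a_3 = 0, a_4 = -3/4, a_5 = 0.

a_(n+2) = (3n - 3) / ((n+1)(n+2)) * a_n; check: a_0 = 2, a_1 = 0, a_2 = -3, a_3 = 0, a_4 = -3/4, a_5 = 0


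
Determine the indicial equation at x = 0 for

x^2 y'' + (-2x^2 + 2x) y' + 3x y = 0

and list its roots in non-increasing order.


Divide by x^2 to reach normal form y'' + P_1(x) y' + P_2(x) y = 0 with P_1(x) = -2 + 2/x and P_2(x) = 3/x.
x = 0 is a singular point because the y'-coefficient -2 + 2/x has a pole at x = 0 and the y-coefficient 3/x has a pole at x = 0.
It is a regular singular point because x P_1(x) = p(x) = 2 - 2x and x^2 P_2(x) = q(x) = 3x are polynomials, hence analytic at x = 0.
p(0) = 2,  q(0) = 0.
Indicial equation: r(r-1) + p(0) r + q(0) = 0, i.e. r^2 + (p(0) - 1) r + q(0) = 0, i.e. r^2 + 1 r = 0.
Discriminant: (1)^2 - 4(0) = 1, so r = (-1 ± 1)/2.
Solving: r_1 = 0, r_2 = -1.

indicial: r^2 + 1 r = 0; roots r_1 = 0, r_2 = -1


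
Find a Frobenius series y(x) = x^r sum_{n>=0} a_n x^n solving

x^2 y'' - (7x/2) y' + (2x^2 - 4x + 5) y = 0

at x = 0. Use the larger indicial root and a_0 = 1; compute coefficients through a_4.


Write in Frobenius form y'' + (p(x)/x) y' + (q(x)/x^2) y = 0:
  p(x) = -7/2,  q(x) = 2x^2 - 4x + 5.
Indicial equation: r(r-1) + (-7/2) r + (5) = 0 -> roots r_1 = 5/2, r_2 = 2.
Take r = r_1 = 5/2. Let y(x) = x^r sum_{n>=0} a_n x^n with a_0 = 1.
Substitute y = x^r sum a_n x^n and match x^{r+n}. The recurrence is
  D(n) a_n - 4 a_{n-1} + 2 a_{n-2} = 0,  where D(n) = (r+n)(r+n-1) + (-7/2)(r+n) + (5).
  a_n = [4 a_{n-1} - 2 a_{n-2}] / D(n).
Since the indicial polynomial factors as (r - r_1)(r - r_2), D(n) = (r_1 + n - r_1)(r_1 + n - r_2) = n(n + 1/2).
Evaluating step by step (a_0 = 1):
  n = 1: D(1) = 1(1 + 1/2) = 3/2; numerator = 4(1) = 4; a_1 = (4)/(3/2) = 8/3
  n = 2: D(2) = 2(2 + 1/2) = 5; numerator = 4(8/3) - 2(1) = 26/3; a_2 = (26/3)/(5) = 26/15
  n = 3: D(3) = 3(3 + 1/2) = 21/2; numerator = 4(26/15) - 2(8/3) = 8/5; a_3 = (8/5)/(21/2) = 16/105
  n = 4: D(4) = 4(4 + 1/2) = 18; numerator = 4(16/105) - 2(26/15) = -20/7; a_4 = (-20/7)/(18) = -10/63

r = 5/2; a_0 = 1; a_1 = 8/3; a_2 = 26/15; a_3 = 16/105; a_4 = -10/63


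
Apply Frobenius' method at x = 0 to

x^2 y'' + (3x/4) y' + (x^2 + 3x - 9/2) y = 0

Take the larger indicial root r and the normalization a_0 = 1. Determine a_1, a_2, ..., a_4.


Write in Frobenius form y'' + (p(x)/x) y' + (q(x)/x^2) y = 0:
  p(x) = 3/4,  q(x) = x^2 + 3x - 9/2.
Indicial equation: r(r-1) + (3/4) r + (-9/2) = 0 -> roots r_1 = 9/4, r_2 = -2.
Take r = r_1 = 9/4. Let y(x) = x^r sum_{n>=0} a_n x^n with a_0 = 1.
Substitute y = x^r sum a_n x^n and match x^{r+n}. The recurrence is
  D(n) a_n + 3 a_{n-1} + 1 a_{n-2} = 0,  where D(n) = (r+n)(r+n-1) + (3/4)(r+n) + (-9/2).
  a_n = [-3 a_{n-1} - 1 a_{n-2}] / D(n).
Since the indicial polynomial factors as (r - r_1)(r - r_2), D(n) = (r_1 + n - r_1)(r_1 + n - r_2) = n(n + 17/4).
Evaluating step by step (a_0 = 1):
  n = 1: D(1) = 1(1 + 17/4) = 21/4; numerator = -3(1) = -3; a_1 = (-3)/(21/4) = -4/7
  n = 2: D(2) = 2(2 + 17/4) = 25/2; numerator = -3(-4/7) - 1(1) = 5/7; a_2 = (5/7)/(25/2) = 2/35
  n = 3: D(3) = 3(3 + 17/4) = 87/4; numerator = -3(2/35) - 1(-4/7) = 2/5; a_3 = (2/5)/(87/4) = 8/435
  n = 4: D(4) = 4(4 + 17/4) = 33; numerator = -3(8/435) - 1(2/35) = -114/1015; a_4 = (-114/1015)/(33) = -38/11165

r = 9/4; a_0 = 1; a_1 = -4/7; a_2 = 2/35; a_3 = 8/435; a_4 = -38/11165


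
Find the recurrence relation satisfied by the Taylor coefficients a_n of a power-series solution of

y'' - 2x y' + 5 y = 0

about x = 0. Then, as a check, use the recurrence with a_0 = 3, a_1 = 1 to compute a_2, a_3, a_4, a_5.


Substitute y = sum_n a_n x^n.
y''(x) has coefficient (n+2)(n+1) a_{n+2} at x^n;
-2 x y'(x) has coefficient -2 n a_n at x^n (shift);
5 y(x) has coefficient 5 a_n at x^n.
Matching x^n: (n+2)(n+1) a_{n+2} + (-2n + 5) a_n = 0.
Thus a_{n+2} = (2n - 5) / ((n+1)(n+2)) * a_n.

Check with a_0 = 3, a_1 = 1 (apply the recurrence for n = 0, 1, 2, 3): a_0 = 3, a_1 = 1, a_2 = -15/2, a_3 = -1/2, a_4 = 5/8, a_5 = -1/40.

a_(n+2) = (2n - 5) / ((n+1)(n+2)) * a_n; check: a_0 = 3, a_1 = 1, a_2 = -15/2, a_3 = -1/2, a_4 = 5/8, a_5 = -1/40


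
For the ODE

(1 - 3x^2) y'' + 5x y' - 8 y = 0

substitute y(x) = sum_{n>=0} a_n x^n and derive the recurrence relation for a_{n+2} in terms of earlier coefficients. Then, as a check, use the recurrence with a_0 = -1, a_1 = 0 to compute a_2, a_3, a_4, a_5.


Substitute y = sum_n a_n x^n.
(1 - 3 x^2) y'' contributes (n+2)(n+1) a_{n+2} - 3 n(n-1) a_n at x^n.
5 x y'(x) contributes 5 n a_n at x^n.
-8 y(x) contributes -8 a_n at x^n.
Matching x^n: (n+2)(n+1) a_{n+2} + (-3 n(n-1) + 5 n - 8) a_n = 0.
Thus a_{n+2} = (3 n(n-1) - 5 n + 8) / ((n+1)(n+2)) * a_n.

Check with a_0 = -1, a_1 = 0 (apply the recurrence for n = 0, 1, 2, 3): a_0 = -1, a_1 = 0, a_2 = -4, a_3 = 0, a_4 = -4/3, a_5 = 0.

a_(n+2) = (3 n(n-1) - 5 n + 8) / ((n+1)(n+2)) * a_n; check: a_0 = -1, a_1 = 0, a_2 = -4, a_3 = 0, a_4 = -4/3, a_5 = 0


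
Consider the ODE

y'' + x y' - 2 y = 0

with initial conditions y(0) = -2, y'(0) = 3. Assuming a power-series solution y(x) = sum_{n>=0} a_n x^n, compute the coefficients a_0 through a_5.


Ansatz: y(x) = sum_{n>=0} a_n x^n, so y'(x) = sum_{n>=1} n a_n x^(n-1) and y''(x) = sum_{n>=2} n(n-1) a_n x^(n-2).
Substitute into P(x) y'' + Q(x) y' + R(x) y = 0 with P(x) = 1, Q(x) = x, R(x) = -2, and match powers of x.
Initial conditions: a_0 = -2, a_1 = 3.
Setting the coefficient of each power of x to zero and solving order by order (substituting the coefficients already found):
  x^0: 2 a_2 - 2 a_0 = 0  ->  2 a_2 = 2 a_0 = -4  ->  a_2 = -2
  x^1: 6 a_3 - a_1 = 0  ->  6 a_3 = a_1 = 3  ->  a_3 = 1/2
  x^2: 12 a_4 = 0  ->  a_4 = 0
  x^3: 20 a_5 + a_3 = 0  ->  20 a_5 = -a_3 = -1/2  ->  a_5 = -1/40
Truncated series: y(x) = -2 + 3 x - 2 x^2 + (1/2) x^3 - (1/40) x^5 + O(x^6).

a_0 = -2; a_1 = 3; a_2 = -2; a_3 = 1/2; a_4 = 0; a_5 = -1/40


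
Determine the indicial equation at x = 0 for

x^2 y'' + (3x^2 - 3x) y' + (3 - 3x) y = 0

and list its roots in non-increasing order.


Divide by x^2 to reach normal form y'' + P_1(x) y' + P_2(x) y = 0 with P_1(x) = 3 - 3/x and P_2(x) = -3/x + 3/x^2.
x = 0 is a singular point because the y'-coefficient 3 - 3/x has a pole at x = 0 and the y-coefficient -3/x + 3/x^2 has a pole at x = 0.
It is a regular singular point because x P_1(x) = p(x) = 3x - 3 and x^2 P_2(x) = q(x) = 3 - 3x are polynomials, hence analytic at x = 0.
p(0) = -3,  q(0) = 3.
Indicial equation: r(r-1) + p(0) r + q(0) = 0, i.e. r^2 + (p(0) - 1) r + q(0) = 0, i.e. r^2 - 4 r + 3 = 0.
Discriminant: (-4)^2 - 4(3) = 4, so r = (4 ± 2)/2.
Solving: r_1 = 3, r_2 = 1.

indicial: r^2 - 4 r + 3 = 0; roots r_1 = 3, r_2 = 1


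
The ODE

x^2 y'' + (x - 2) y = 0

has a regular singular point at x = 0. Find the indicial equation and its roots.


Divide by x^2 to reach normal form y'' + P_1(x) y' + P_2(x) y = 0 with P_1(x) = 0 and P_2(x) = 1/x - 2/x^2.
x = 0 is a singular point because the y-coefficient 1/x - 2/x^2 has a pole at x = 0.
It is a regular singular point because x P_1(x) = p(x) = 0 and x^2 P_2(x) = q(x) = x - 2 are polynomials, hence analytic at x = 0.
p(0) = 0,  q(0) = -2.
Indicial equation: r(r-1) + p(0) r + q(0) = 0, i.e. r^2 + (p(0) - 1) r + q(0) = 0, i.e. r^2 - 1 r - 2 = 0.
Discriminant: (-1)^2 - 4(-2) = 9, so r = (1 ± 3)/2.
Solving: r_1 = 2, r_2 = -1.

indicial: r^2 - 1 r - 2 = 0; roots r_1 = 2, r_2 = -1


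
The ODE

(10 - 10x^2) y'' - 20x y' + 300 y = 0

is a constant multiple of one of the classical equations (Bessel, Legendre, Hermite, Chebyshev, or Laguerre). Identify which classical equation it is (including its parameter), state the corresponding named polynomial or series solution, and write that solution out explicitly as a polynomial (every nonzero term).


All three coefficients share the factor 10; dividing through by 10 gives  (1 - x^2) y'' - 2x y' + 30 y = 0.
This matches the Legendre equation (1 - x^2) y'' - 2x y' + n(n+1) y = 0 (note the -2x y' term) with n(n+1) = 30, so n = 5; the polynomial solution is P_5(x).
With y = sum_k a_k x^k, matching x^k gives (k+2)(k+1) a_{k+2} = [k(k+1) - n(n+1)] a_k = (k - 5)(k + 6) a_k. The right side vanishes at k = 5, so the series with the parity of 5 terminates at degree 5.
Standard normalization (P_n(1) = 1): leading coefficient (2n)!/(2^n (n!)^2) = 3628800/(32*14400) = 63/8, so a_5 = 63/8. Work downward with a_k = (k+1)(k+2) a_{k+2} / ((k - 5)(k + 6)):
  a_3 = (4)(5)(63/8) / ((3 - 5)(3 + 6)) = (315/2)/(-18) = -35/4
  a_1 = (2)(3)(-35/4) / ((1 - 5)(1 + 6)) = (-105/2)/(-28) = 15/8
Hence P_5(x) = 63 x^5/8 - 35 x^3/4 + 15 x/8.

P_5(x); series = 63 x^5/8 - 35 x^3/4 + 15 x/8


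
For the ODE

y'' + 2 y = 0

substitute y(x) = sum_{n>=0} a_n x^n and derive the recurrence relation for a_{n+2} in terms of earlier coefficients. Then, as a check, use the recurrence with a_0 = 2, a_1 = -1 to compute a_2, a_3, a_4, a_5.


Substitute y = sum_n a_n x^n into y'' + (const) y = 0.
y''(x) = sum_{n>=0} (n+2)(n+1) a_{n+2} x^n.
The ODE becomes sum_n [(n+2)(n+1) a_{n+2} + 2 a_n] x^n = 0.
Setting each coefficient to zero gives the recurrence:
  (n+2)(n+1) a_{n+2} + 2 a_n = 0,
  a_{n+2} = -2 / ((n+1)(n+2)) a_n.

Check with a_0 = 2, a_1 = -1 (apply the recurrence for n = 0, 1, 2, 3): a_0 = 2, a_1 = -1, a_2 = -2, a_3 = 1/3, a_4 = 1/3, a_5 = -1/30.

a_{n+2} = -2/((n+1)(n+2)) * a_n; check: a_0 = 2, a_1 = -1, a_2 = -2, a_3 = 1/3, a_4 = 1/3, a_5 = -1/30


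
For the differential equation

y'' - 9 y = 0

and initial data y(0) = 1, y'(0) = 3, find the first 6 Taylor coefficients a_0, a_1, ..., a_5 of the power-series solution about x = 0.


Ansatz: y(x) = sum_{n>=0} a_n x^n, so y'(x) = sum_{n>=1} n a_n x^(n-1) and y''(x) = sum_{n>=2} n(n-1) a_n x^(n-2).
Substitute into P(x) y'' + Q(x) y' + R(x) y = 0 with P(x) = 1, Q(x) = 0, R(x) = -9, and match powers of x.
Initial conditions: a_0 = 1, a_1 = 3.
Setting the coefficient of each power of x to zero and solving order by order (substituting the coefficients already found):
  x^0: 2 a_2 - 9 a_0 = 0  ->  2 a_2 = 9 a_0 = 9  ->  a_2 = 9/2
  x^1: 6 a_3 - 9 a_1 = 0  ->  6 a_3 = 9 a_1 = 27  ->  a_3 = 9/2
  x^2: 12 a_4 - 9 a_2 = 0  ->  12 a_4 = 9 a_2 = 81/2  ->  a_4 = 27/8
  x^3: 20 a_5 - 9 a_3 = 0  ->  20 a_5 = 9 a_3 = 81/2  ->  a_5 = 81/40
Truncated series: y(x) = 1 + 3 x + (9/2) x^2 + (9/2) x^3 + (27/8) x^4 + (81/40) x^5 + O(x^6).

a_0 = 1; a_1 = 3; a_2 = 9/2; a_3 = 9/2; a_4 = 27/8; a_5 = 81/40


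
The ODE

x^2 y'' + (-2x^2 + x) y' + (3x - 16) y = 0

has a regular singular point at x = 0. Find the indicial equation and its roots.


Divide by x^2 to reach normal form y'' + P_1(x) y' + P_2(x) y = 0 with P_1(x) = -2 + 1/x and P_2(x) = 3/x - 16/x^2.
x = 0 is a singular point because the y'-coefficient -2 + 1/x has a pole at x = 0 and the y-coefficient 3/x - 16/x^2 has a pole at x = 0.
It is a regular singular point because x P_1(x) = p(x) = 1 - 2x and x^2 P_2(x) = q(x) = 3x - 16 are polynomials, hence analytic at x = 0.
p(0) = 1,  q(0) = -16.
Indicial equation: r(r-1) + p(0) r + q(0) = 0, i.e. r^2 + (p(0) - 1) r + q(0) = 0, i.e. r^2 - 16 = 0.
Discriminant: (0)^2 - 4(-16) = 64, so r = (0 ± 8)/2.
Solving: r_1 = 4, r_2 = -4.

indicial: r^2 - 16 = 0; roots r_1 = 4, r_2 = -4


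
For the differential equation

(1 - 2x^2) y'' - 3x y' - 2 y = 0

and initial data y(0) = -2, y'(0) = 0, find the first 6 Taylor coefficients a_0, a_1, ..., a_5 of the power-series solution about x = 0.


Ansatz: y(x) = sum_{n>=0} a_n x^n, so y'(x) = sum_{n>=1} n a_n x^(n-1) and y''(x) = sum_{n>=2} n(n-1) a_n x^(n-2).
Substitute into P(x) y'' + Q(x) y' + R(x) y = 0 with P(x) = 1 - 2x^2, Q(x) = -3x, R(x) = -2, and match powers of x.
Initial conditions: a_0 = -2, a_1 = 0.
Setting the coefficient of each power of x to zero and solving order by order (substituting the coefficients already found):
  x^0: 2 a_2 - 2 a_0 = 0  ->  2 a_2 = 2 a_0 = -4  ->  a_2 = -2
  x^1: 6 a_3 - 5 a_1 = 0  ->  6 a_3 = 5 a_1 = 0  ->  a_3 = 0
  x^2: 12 a_4 - 12 a_2 = 0  ->  12 a_4 = 12 a_2 = -24  ->  a_4 = -2
  x^3: 20 a_5 - 23 a_3 = 0  ->  20 a_5 = 23 a_3 = 0  ->  a_5 = 0
Truncated series: y(x) = -2 - 2 x^2 - 2 x^4 + O(x^6).

a_0 = -2; a_1 = 0; a_2 = -2; a_3 = 0; a_4 = -2; a_5 = 0


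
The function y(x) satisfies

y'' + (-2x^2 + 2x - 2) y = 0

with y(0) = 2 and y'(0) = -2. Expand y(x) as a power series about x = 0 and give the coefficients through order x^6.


Ansatz: y(x) = sum_{n>=0} a_n x^n, so y'(x) = sum_{n>=1} n a_n x^(n-1) and y''(x) = sum_{n>=2} n(n-1) a_n x^(n-2).
Substitute into P(x) y'' + Q(x) y' + R(x) y = 0 with P(x) = 1, Q(x) = 0, R(x) = -2x^2 + 2x - 2, and match powers of x.
Initial conditions: a_0 = 2, a_1 = -2.
Setting the coefficient of each power of x to zero and solving order by order (substituting the coefficients already found):
  x^0: 2 a_2 - 2 a_0 = 0  ->  2 a_2 = 2 a_0 = 4  ->  a_2 = 2
  x^1: 6 a_3 - 2 a_1 + 2 a_0 = 0  ->  6 a_3 = 2 a_1 - 2 a_0 = -8  ->  a_3 = -4/3
  x^2: 12 a_4 - 2 a_2 + 2 a_1 - 2 a_0 = 0  ->  12 a_4 = 2 a_2 - 2 a_1 + 2 a_0 = 12  ->  a_4 = 1
  x^3: 20 a_5 - 2 a_3 + 2 a_2 - 2 a_1 = 0  ->  20 a_5 = 2 a_3 - 2 a_2 + 2 a_1 = -32/3  ->  a_5 = -8/15
  x^4: 30 a_6 - 2 a_4 + 2 a_3 - 2 a_2 = 0  ->  30 a_6 = 2 a_4 - 2 a_3 + 2 a_2 = 26/3  ->  a_6 = 13/45
Truncated series: y(x) = 2 - 2 x + 2 x^2 - (4/3) x^3 + x^4 - (8/15) x^5 + (13/45) x^6 + O(x^7).

a_0 = 2; a_1 = -2; a_2 = 2; a_3 = -4/3; a_4 = 1; a_5 = -8/15; a_6 = 13/45


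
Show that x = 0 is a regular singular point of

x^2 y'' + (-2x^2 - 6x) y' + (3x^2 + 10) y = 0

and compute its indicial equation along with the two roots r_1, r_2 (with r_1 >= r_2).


Divide by x^2 to reach normal form y'' + P_1(x) y' + P_2(x) y = 0 with P_1(x) = -2 - 6/x and P_2(x) = 3 + 10/x^2.
x = 0 is a singular point because the y'-coefficient -2 - 6/x has a pole at x = 0 and the y-coefficient 3 + 10/x^2 has a pole at x = 0.
It is a regular singular point because x P_1(x) = p(x) = -2x - 6 and x^2 P_2(x) = q(x) = 3x^2 + 10 are polynomials, hence analytic at x = 0.
p(0) = -6,  q(0) = 10.
Indicial equation: r(r-1) + p(0) r + q(0) = 0, i.e. r^2 + (p(0) - 1) r + q(0) = 0, i.e. r^2 - 7 r + 10 = 0.
Discriminant: (-7)^2 - 4(10) = 9, so r = (7 ± 3)/2.
Solving: r_1 = 5, r_2 = 2.

indicial: r^2 - 7 r + 10 = 0; roots r_1 = 5, r_2 = 2


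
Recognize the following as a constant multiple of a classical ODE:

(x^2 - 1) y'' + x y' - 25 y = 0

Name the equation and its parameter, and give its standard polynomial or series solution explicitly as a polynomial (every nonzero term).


All three coefficients share the factor -1; dividing through by -1 gives  (1 - x^2) y'' - x y' + 25 y = 0.
This matches the Chebyshev equation (1 - x^2) y'' - x y' + n^2 y = 0 (note the -x y' term, not -2x y') with n^2 = 25, so n = 5; the polynomial solution is T_5(x).
With y = sum_k a_k x^k, matching x^k gives (k+2)(k+1) a_{k+2} = (k^2 - n^2) a_k = (k - 5)(k + 5) a_k. The right side vanishes at k = 5, so the series with the parity of 5 terminates at degree 5.
Standard normalization: leading coefficient of T_n is 2^(n-1), so a_5 = 2^4 = 16. Work downward with a_k = (k+1)(k+2) a_{k+2} / ((k - 5)(k + 5)):
  a_3 = (4)(5)(16) / ((3 - 5)(3 + 5)) = 320/(-16) = -20
  a_1 = (2)(3)(-20) / ((1 - 5)(1 + 5)) = -120/(-24) = 5
Hence T_5(x) = 16 x^5 - 20 x^3 + 5 x.

T_5(x); series = 16 x^5 - 20 x^3 + 5 x


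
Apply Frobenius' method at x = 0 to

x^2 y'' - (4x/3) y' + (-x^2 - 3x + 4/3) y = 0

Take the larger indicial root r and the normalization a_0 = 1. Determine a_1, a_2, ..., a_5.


Write in Frobenius form y'' + (p(x)/x) y' + (q(x)/x^2) y = 0:
  p(x) = -4/3,  q(x) = -x^2 - 3x + 4/3.
Indicial equation: r(r-1) + (-4/3) r + (4/3) = 0 -> roots r_1 = 4/3, r_2 = 1.
Take r = r_1 = 4/3. Let y(x) = x^r sum_{n>=0} a_n x^n with a_0 = 1.
Substitute y = x^r sum a_n x^n and match x^{r+n}. The recurrence is
  D(n) a_n - 3 a_{n-1} - 1 a_{n-2} = 0,  where D(n) = (r+n)(r+n-1) + (-4/3)(r+n) + (4/3).
  a_n = [3 a_{n-1} + 1 a_{n-2}] / D(n).
Since the indicial polynomial factors as (r - r_1)(r - r_2), D(n) = (r_1 + n - r_1)(r_1 + n - r_2) = n(n + 1/3).
Evaluating step by step (a_0 = 1):
  n = 1: D(1) = 1(1 + 1/3) = 4/3; numerator = 3(1) = 3; a_1 = (3)/(4/3) = 9/4
  n = 2: D(2) = 2(2 + 1/3) = 14/3; numerator = 3(9/4) + 1(1) = 31/4; a_2 = (31/4)/(14/3) = 93/56
  n = 3: D(3) = 3(3 + 1/3) = 10; numerator = 3(93/56) + 1(9/4) = 405/56; a_3 = (405/56)/(10) = 81/112
  n = 4: D(4) = 4(4 + 1/3) = 52/3; numerator = 3(81/112) + 1(93/56) = 429/112; a_4 = (429/112)/(52/3) = 99/448
  n = 5: D(5) = 5(5 + 1/3) = 80/3; numerator = 3(99/448) + 1(81/112) = 621/448; a_5 = (621/448)/(80/3) = 1863/35840

r = 4/3; a_0 = 1; a_1 = 9/4; a_2 = 93/56; a_3 = 81/112; a_4 = 99/448; a_5 = 1863/35840


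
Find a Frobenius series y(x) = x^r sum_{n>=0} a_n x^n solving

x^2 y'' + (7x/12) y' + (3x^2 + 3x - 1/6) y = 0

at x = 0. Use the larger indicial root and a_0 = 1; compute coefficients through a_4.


Write in Frobenius form y'' + (p(x)/x) y' + (q(x)/x^2) y = 0:
  p(x) = 7/12,  q(x) = 3x^2 + 3x - 1/6.
Indicial equation: r(r-1) + (7/12) r + (-1/6) = 0 -> roots r_1 = 2/3, r_2 = -1/4.
Take r = r_1 = 2/3. Let y(x) = x^r sum_{n>=0} a_n x^n with a_0 = 1.
Substitute y = x^r sum a_n x^n and match x^{r+n}. The recurrence is
  D(n) a_n + 3 a_{n-1} + 3 a_{n-2} = 0,  where D(n) = (r+n)(r+n-1) + (7/12)(r+n) + (-1/6).
  a_n = [-3 a_{n-1} - 3 a_{n-2}] / D(n).
Since the indicial polynomial factors as (r - r_1)(r - r_2), D(n) = (r_1 + n - r_1)(r_1 + n - r_2) = n(n + 11/12).
Evaluating step by step (a_0 = 1):
  n = 1: D(1) = 1(1 + 11/12) = 23/12; numerator = -3(1) = -3; a_1 = (-3)/(23/12) = -36/23
  n = 2: D(2) = 2(2 + 11/12) = 35/6; numerator = -3(-36/23) - 3(1) = 39/23; a_2 = (39/23)/(35/6) = 234/805
  n = 3: D(3) = 3(3 + 11/12) = 47/4; numerator = -3(234/805) - 3(-36/23) = 3078/805; a_3 = (3078/805)/(47/4) = 12312/37835
  n = 4: D(4) = 4(4 + 11/12) = 59/3; numerator = -3(12312/37835) - 3(234/805) = -1998/1081; a_4 = (-1998/1081)/(59/3) = -5994/63779

r = 2/3; a_0 = 1; a_1 = -36/23; a_2 = 234/805; a_3 = 12312/37835; a_4 = -5994/63779


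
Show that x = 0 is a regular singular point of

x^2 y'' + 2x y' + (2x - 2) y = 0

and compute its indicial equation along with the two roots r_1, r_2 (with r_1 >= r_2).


Divide by x^2 to reach normal form y'' + P_1(x) y' + P_2(x) y = 0 with P_1(x) = 2/x and P_2(x) = 2/x - 2/x^2.
x = 0 is a singular point because the y'-coefficient 2/x has a pole at x = 0 and the y-coefficient 2/x - 2/x^2 has a pole at x = 0.
It is a regular singular point because x P_1(x) = p(x) = 2 and x^2 P_2(x) = q(x) = 2x - 2 are polynomials, hence analytic at x = 0.
p(0) = 2,  q(0) = -2.
Indicial equation: r(r-1) + p(0) r + q(0) = 0, i.e. r^2 + (p(0) - 1) r + q(0) = 0, i.e. r^2 + 1 r - 2 = 0.
Discriminant: (1)^2 - 4(-2) = 9, so r = (-1 ± 3)/2.
Solving: r_1 = 1, r_2 = -2.

indicial: r^2 + 1 r - 2 = 0; roots r_1 = 1, r_2 = -2


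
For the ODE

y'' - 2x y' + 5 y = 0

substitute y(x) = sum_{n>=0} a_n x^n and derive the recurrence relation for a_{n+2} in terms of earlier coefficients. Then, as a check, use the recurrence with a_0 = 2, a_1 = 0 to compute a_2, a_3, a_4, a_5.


Substitute y = sum_n a_n x^n.
y''(x) has coefficient (n+2)(n+1) a_{n+2} at x^n;
-2 x y'(x) has coefficient -2 n a_n at x^n (shift);
5 y(x) has coefficient 5 a_n at x^n.
Matching x^n: (n+2)(n+1) a_{n+2} + (-2n + 5) a_n = 0.
Thus a_{n+2} = (2n - 5) / ((n+1)(n+2)) * a_n.

Check with a_0 = 2, a_1 = 0 (apply the recurrence for n = 0, 1, 2, 3): a_0 = 2, a_1 = 0, a_2 = -5, a_3 = 0, a_4 = 5/12, a_5 = 0.

a_(n+2) = (2n - 5) / ((n+1)(n+2)) * a_n; check: a_0 = 2, a_1 = 0, a_2 = -5, a_3 = 0, a_4 = 5/12, a_5 = 0


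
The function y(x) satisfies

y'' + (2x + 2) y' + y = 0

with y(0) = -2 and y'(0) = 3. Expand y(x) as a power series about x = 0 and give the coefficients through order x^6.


Ansatz: y(x) = sum_{n>=0} a_n x^n, so y'(x) = sum_{n>=1} n a_n x^(n-1) and y''(x) = sum_{n>=2} n(n-1) a_n x^(n-2).
Substitute into P(x) y'' + Q(x) y' + R(x) y = 0 with P(x) = 1, Q(x) = 2x + 2, R(x) = 1, and match powers of x.
Initial conditions: a_0 = -2, a_1 = 3.
Setting the coefficient of each power of x to zero and solving order by order (substituting the coefficients already found):
  x^0: 2 a_2 + 2 a_1 + a_0 = 0  ->  2 a_2 = -2 a_1 - a_0 = -4  ->  a_2 = -2
  x^1: 6 a_3 + 4 a_2 + 3 a_1 = 0  ->  6 a_3 = -4 a_2 - 3 a_1 = -1  ->  a_3 = -1/6
  x^2: 12 a_4 + 6 a_3 + 5 a_2 = 0  ->  12 a_4 = -6 a_3 - 5 a_2 = 11  ->  a_4 = 11/12
  x^3: 20 a_5 + 8 a_4 + 7 a_3 = 0  ->  20 a_5 = -8 a_4 - 7 a_3 = -37/6  ->  a_5 = -37/120
  x^4: 30 a_6 + 10 a_5 + 9 a_4 = 0  ->  30 a_6 = -10 a_5 - 9 a_4 = -31/6  ->  a_6 = -31/180
Truncated series: y(x) = -2 + 3 x - 2 x^2 - (1/6) x^3 + (11/12) x^4 - (37/120) x^5 - (31/180) x^6 + O(x^7).

a_0 = -2; a_1 = 3; a_2 = -2; a_3 = -1/6; a_4 = 11/12; a_5 = -37/120; a_6 = -31/180


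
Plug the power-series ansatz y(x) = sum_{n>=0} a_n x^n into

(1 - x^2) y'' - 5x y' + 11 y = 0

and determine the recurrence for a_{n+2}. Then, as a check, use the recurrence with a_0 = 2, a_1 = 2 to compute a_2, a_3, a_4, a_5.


Substitute y = sum_n a_n x^n.
(1 - 1 x^2) y'' contributes (n+2)(n+1) a_{n+2} - n(n-1) a_n at x^n.
-5 x y'(x) contributes -5 n a_n at x^n.
11 y(x) contributes 11 a_n at x^n.
Matching x^n: (n+2)(n+1) a_{n+2} + (-n(n-1) - 5 n + 11) a_n = 0.
Thus a_{n+2} = (n(n-1) + 5 n - 11) / ((n+1)(n+2)) * a_n.

Check with a_0 = 2, a_1 = 2 (apply the recurrence for n = 0, 1, 2, 3): a_0 = 2, a_1 = 2, a_2 = -11, a_3 = -2, a_4 = -11/12, a_5 = -1.

a_(n+2) = (n(n-1) + 5 n - 11) / ((n+1)(n+2)) * a_n; check: a_0 = 2, a_1 = 2, a_2 = -11, a_3 = -2, a_4 = -11/12, a_5 = -1


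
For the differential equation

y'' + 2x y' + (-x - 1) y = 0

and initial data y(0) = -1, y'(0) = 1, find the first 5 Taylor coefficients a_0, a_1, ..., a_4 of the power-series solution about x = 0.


Ansatz: y(x) = sum_{n>=0} a_n x^n, so y'(x) = sum_{n>=1} n a_n x^(n-1) and y''(x) = sum_{n>=2} n(n-1) a_n x^(n-2).
Substitute into P(x) y'' + Q(x) y' + R(x) y = 0 with P(x) = 1, Q(x) = 2x, R(x) = -x - 1, and match powers of x.
Initial conditions: a_0 = -1, a_1 = 1.
Setting the coefficient of each power of x to zero and solving order by order (substituting the coefficients already found):
  x^0: 2 a_2 - a_0 = 0  ->  2 a_2 = a_0 = -1  ->  a_2 = -1/2
  x^1: 6 a_3 + a_1 - a_0 = 0  ->  6 a_3 = -a_1 + a_0 = -2  ->  a_3 = -1/3
  x^2: 12 a_4 + 3 a_2 - a_1 = 0  ->  12 a_4 = -3 a_2 + a_1 = 5/2  ->  a_4 = 5/24
Truncated series: y(x) = -1 + x - (1/2) x^2 - (1/3) x^3 + (5/24) x^4 + O(x^5).

a_0 = -1; a_1 = 1; a_2 = -1/2; a_3 = -1/3; a_4 = 5/24


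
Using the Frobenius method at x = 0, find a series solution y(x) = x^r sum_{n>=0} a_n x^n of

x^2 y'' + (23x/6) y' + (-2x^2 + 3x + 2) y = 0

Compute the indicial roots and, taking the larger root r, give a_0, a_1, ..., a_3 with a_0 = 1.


Write in Frobenius form y'' + (p(x)/x) y' + (q(x)/x^2) y = 0:
  p(x) = 23/6,  q(x) = -2x^2 + 3x + 2.
Indicial equation: r(r-1) + (23/6) r + (2) = 0 -> roots r_1 = -4/3, r_2 = -3/2.
Take r = r_1 = -4/3. Let y(x) = x^r sum_{n>=0} a_n x^n with a_0 = 1.
Substitute y = x^r sum a_n x^n and match x^{r+n}. The recurrence is
  D(n) a_n + 3 a_{n-1} - 2 a_{n-2} = 0,  where D(n) = (r+n)(r+n-1) + (23/6)(r+n) + (2).
  a_n = [-3 a_{n-1} + 2 a_{n-2}] / D(n).
Since the indicial polynomial factors as (r - r_1)(r - r_2), D(n) = (r_1 + n - r_1)(r_1 + n - r_2) = n(n + 1/6).
Evaluating step by step (a_0 = 1):
  n = 1: D(1) = 1(1 + 1/6) = 7/6; numerator = -3(1) = -3; a_1 = (-3)/(7/6) = -18/7
  n = 2: D(2) = 2(2 + 1/6) = 13/3; numerator = -3(-18/7) + 2(1) = 68/7; a_2 = (68/7)/(13/3) = 204/91
  n = 3: D(3) = 3(3 + 1/6) = 19/2; numerator = -3(204/91) + 2(-18/7) = -1080/91; a_3 = (-1080/91)/(19/2) = -2160/1729

r = -4/3; a_0 = 1; a_1 = -18/7; a_2 = 204/91; a_3 = -2160/1729


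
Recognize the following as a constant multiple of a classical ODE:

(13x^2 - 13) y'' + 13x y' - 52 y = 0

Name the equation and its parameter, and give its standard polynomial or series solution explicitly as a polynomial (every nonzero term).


All three coefficients share the factor -13; dividing through by -13 gives  (1 - x^2) y'' - x y' + 4 y = 0.
This matches the Chebyshev equation (1 - x^2) y'' - x y' + n^2 y = 0 (note the -x y' term, not -2x y') with n^2 = 4, so n = 2; the polynomial solution is T_2(x).
With y = sum_k a_k x^k, matching x^k gives (k+2)(k+1) a_{k+2} = (k^2 - n^2) a_k = (k - 2)(k + 2) a_k. The right side vanishes at k = 2, so the series with the parity of 2 terminates at degree 2.
Standard normalization: leading coefficient of T_n is 2^(n-1), so a_2 = 2^1 = 2. Work downward with a_k = (k+1)(k+2) a_{k+2} / ((k - 2)(k + 2)):
  a_0 = (1)(2)(2) / ((0 - 2)(0 + 2)) = 4/(-4) = -1
Hence T_2(x) = 2 x^2 - 1.

T_2(x); series = 2 x^2 - 1


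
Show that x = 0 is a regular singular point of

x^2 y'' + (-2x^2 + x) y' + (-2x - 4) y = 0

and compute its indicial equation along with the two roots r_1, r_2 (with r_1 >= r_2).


Divide by x^2 to reach normal form y'' + P_1(x) y' + P_2(x) y = 0 with P_1(x) = -2 + 1/x and P_2(x) = -2/x - 4/x^2.
x = 0 is a singular point because the y'-coefficient -2 + 1/x has a pole at x = 0 and the y-coefficient -2/x - 4/x^2 has a pole at x = 0.
It is a regular singular point because x P_1(x) = p(x) = 1 - 2x and x^2 P_2(x) = q(x) = -2x - 4 are polynomials, hence analytic at x = 0.
p(0) = 1,  q(0) = -4.
Indicial equation: r(r-1) + p(0) r + q(0) = 0, i.e. r^2 + (p(0) - 1) r + q(0) = 0, i.e. r^2 - 4 = 0.
Discriminant: (0)^2 - 4(-4) = 16, so r = (0 ± 4)/2.
Solving: r_1 = 2, r_2 = -2.

indicial: r^2 - 4 = 0; roots r_1 = 2, r_2 = -2


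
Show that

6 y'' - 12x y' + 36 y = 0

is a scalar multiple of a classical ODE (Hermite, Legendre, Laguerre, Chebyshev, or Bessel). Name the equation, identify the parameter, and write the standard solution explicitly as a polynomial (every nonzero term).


All three coefficients share the factor 6; dividing through by 6 gives  y'' - 2x y' + 6 y = 0.
This matches the Hermite equation y'' - 2x y' + 2n y = 0 with 2n = 6, so n = 3; the polynomial solution is H_3(x).
With y = sum_k a_k x^k, matching x^k gives (k+2)(k+1) a_{k+2} = 2(k - n) a_k = 2(k - 3) a_k. The right side vanishes at k = 3, so the series with the parity of 3 terminates at degree 3.
Standard normalization: leading coefficient of H_n is 2^n, so a_3 = 2^3 = 8. Work downward with a_k = (k+1)(k+2) a_{k+2} / (2(k - n)):
  a_1 = (2)(3)(8) / (2(1 - 3)) = 48/(-4) = -12
Hence H_3(x) = 8 x^3 - 12 x.

H_3(x); series = 8 x^3 - 12 x


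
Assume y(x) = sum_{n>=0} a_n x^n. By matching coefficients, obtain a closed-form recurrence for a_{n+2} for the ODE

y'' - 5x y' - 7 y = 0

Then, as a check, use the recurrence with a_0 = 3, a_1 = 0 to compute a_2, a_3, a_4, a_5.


Substitute y = sum_n a_n x^n.
y''(x) has coefficient (n+2)(n+1) a_{n+2} at x^n;
-5 x y'(x) has coefficient -5 n a_n at x^n (shift);
-7 y(x) has coefficient -7 a_n at x^n.
Matching x^n: (n+2)(n+1) a_{n+2} + (-5n - 7) a_n = 0.
Thus a_{n+2} = (5n + 7) / ((n+1)(n+2)) * a_n.

Check with a_0 = 3, a_1 = 0 (apply the recurrence for n = 0, 1, 2, 3): a_0 = 3, a_1 = 0, a_2 = 21/2, a_3 = 0, a_4 = 119/8, a_5 = 0.

a_(n+2) = (5n + 7) / ((n+1)(n+2)) * a_n; check: a_0 = 3, a_1 = 0, a_2 = 21/2, a_3 = 0, a_4 = 119/8, a_5 = 0


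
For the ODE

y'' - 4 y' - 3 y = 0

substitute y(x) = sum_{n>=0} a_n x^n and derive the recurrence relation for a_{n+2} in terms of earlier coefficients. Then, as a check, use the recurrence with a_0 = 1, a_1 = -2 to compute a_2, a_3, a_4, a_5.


Substitute y = sum_n a_n x^n.
y''(x) has coefficient (n+2)(n+1) a_{n+2} at x^n;
-4 y'(x) has coefficient -4 (n+1) a_{n+1} at x^n;
-3 y(x) has coefficient -3 a_n at x^n.
Matching x^n: (n+2)(n+1) a_{n+2} - 4 (n+1) a_{n+1} - 3 a_n = 0.
Thus a_{n+2} = [4 (n+1) a_{n+1} + 3 a_n] / ((n+1)(n+2)).

Check with a_0 = 1, a_1 = -2 (apply the recurrence for n = 0, 1, 2, 3): a_0 = 1, a_1 = -2, a_2 = -5/2, a_3 = -13/3, a_4 = -119/24, a_5 = -277/60.

a_(n+2) = [4 (n+1) a_(n+1) + 3 a_n] / ((n+1)(n+2)); check: a_0 = 1, a_1 = -2, a_2 = -5/2, a_3 = -13/3, a_4 = -119/24, a_5 = -277/60


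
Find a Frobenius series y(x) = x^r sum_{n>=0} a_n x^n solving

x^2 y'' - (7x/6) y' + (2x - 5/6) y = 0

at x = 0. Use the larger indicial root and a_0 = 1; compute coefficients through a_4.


Write in Frobenius form y'' + (p(x)/x) y' + (q(x)/x^2) y = 0:
  p(x) = -7/6,  q(x) = 2x - 5/6.
Indicial equation: r(r-1) + (-7/6) r + (-5/6) = 0 -> roots r_1 = 5/2, r_2 = -1/3.
Take r = r_1 = 5/2. Let y(x) = x^r sum_{n>=0} a_n x^n with a_0 = 1.
Substitute y = x^r sum a_n x^n and match x^{r+n}. The recurrence is
  D(n) a_n + 2 a_{n-1} = 0,  where D(n) = (r+n)(r+n-1) + (-7/6)(r+n) + (-5/6).
  a_n = -2 / D(n) * a_{n-1}.
Since the indicial polynomial factors as (r - r_1)(r - r_2), D(n) = (r_1 + n - r_1)(r_1 + n - r_2) = n(n + 17/6).
Evaluating step by step (a_0 = 1):
  n = 1: D(1) = 1(1 + 17/6) = 23/6; numerator = -2(1) = -2; a_1 = (-2)/(23/6) = -12/23
  n = 2: D(2) = 2(2 + 17/6) = 29/3; numerator = -2(-12/23) = 24/23; a_2 = (24/23)/(29/3) = 72/667
  n = 3: D(3) = 3(3 + 17/6) = 35/2; numerator = -2(72/667) = -144/667; a_3 = (-144/667)/(35/2) = -288/23345
  n = 4: D(4) = 4(4 + 17/6) = 82/3; numerator = -2(-288/23345) = 576/23345; a_4 = (576/23345)/(82/3) = 864/957145

r = 5/2; a_0 = 1; a_1 = -12/23; a_2 = 72/667; a_3 = -288/23345; a_4 = 864/957145


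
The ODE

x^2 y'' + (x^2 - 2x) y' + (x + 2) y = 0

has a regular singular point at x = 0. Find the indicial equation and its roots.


Divide by x^2 to reach normal form y'' + P_1(x) y' + P_2(x) y = 0 with P_1(x) = 1 - 2/x and P_2(x) = 1/x + 2/x^2.
x = 0 is a singular point because the y'-coefficient 1 - 2/x has a pole at x = 0 and the y-coefficient 1/x + 2/x^2 has a pole at x = 0.
It is a regular singular point because x P_1(x) = p(x) = x - 2 and x^2 P_2(x) = q(x) = x + 2 are polynomials, hence analytic at x = 0.
p(0) = -2,  q(0) = 2.
Indicial equation: r(r-1) + p(0) r + q(0) = 0, i.e. r^2 + (p(0) - 1) r + q(0) = 0, i.e. r^2 - 3 r + 2 = 0.
Discriminant: (-3)^2 - 4(2) = 1, so r = (3 ± 1)/2.
Solving: r_1 = 2, r_2 = 1.

indicial: r^2 - 3 r + 2 = 0; roots r_1 = 2, r_2 = 1


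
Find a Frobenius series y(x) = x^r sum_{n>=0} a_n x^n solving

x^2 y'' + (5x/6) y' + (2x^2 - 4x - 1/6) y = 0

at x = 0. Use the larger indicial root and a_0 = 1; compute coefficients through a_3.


Write in Frobenius form y'' + (p(x)/x) y' + (q(x)/x^2) y = 0:
  p(x) = 5/6,  q(x) = 2x^2 - 4x - 1/6.
Indicial equation: r(r-1) + (5/6) r + (-1/6) = 0 -> roots r_1 = 1/2, r_2 = -1/3.
Take r = r_1 = 1/2. Let y(x) = x^r sum_{n>=0} a_n x^n with a_0 = 1.
Substitute y = x^r sum a_n x^n and match x^{r+n}. The recurrence is
  D(n) a_n - 4 a_{n-1} + 2 a_{n-2} = 0,  where D(n) = (r+n)(r+n-1) + (5/6)(r+n) + (-1/6).
  a_n = [4 a_{n-1} - 2 a_{n-2}] / D(n).
Since the indicial polynomial factors as (r - r_1)(r - r_2), D(n) = (r_1 + n - r_1)(r_1 + n - r_2) = n(n + 5/6).
Evaluating step by step (a_0 = 1):
  n = 1: D(1) = 1(1 + 5/6) = 11/6; numerator = 4(1) = 4; a_1 = (4)/(11/6) = 24/11
  n = 2: D(2) = 2(2 + 5/6) = 17/3; numerator = 4(24/11) - 2(1) = 74/11; a_2 = (74/11)/(17/3) = 222/187
  n = 3: D(3) = 3(3 + 5/6) = 23/2; numerator = 4(222/187) - 2(24/11) = 72/187; a_3 = (72/187)/(23/2) = 144/4301

r = 1/2; a_0 = 1; a_1 = 24/11; a_2 = 222/187; a_3 = 144/4301
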